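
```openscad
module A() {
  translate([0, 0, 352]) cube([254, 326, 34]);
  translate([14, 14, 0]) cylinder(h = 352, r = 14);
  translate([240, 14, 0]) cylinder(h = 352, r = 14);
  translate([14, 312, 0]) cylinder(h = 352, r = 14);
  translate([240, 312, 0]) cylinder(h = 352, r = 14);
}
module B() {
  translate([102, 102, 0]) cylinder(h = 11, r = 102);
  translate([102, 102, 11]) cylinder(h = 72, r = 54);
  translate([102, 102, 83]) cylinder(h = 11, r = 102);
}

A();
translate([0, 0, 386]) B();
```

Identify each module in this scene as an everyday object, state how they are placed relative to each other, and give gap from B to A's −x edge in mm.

The spool's min-x is at 0; the stool's min-x is 0; gap = 0 mm.

A is a stool. B is a spool. The spool is on top of the stool. The gap from the spool to the stool's −x edge is 0 mm.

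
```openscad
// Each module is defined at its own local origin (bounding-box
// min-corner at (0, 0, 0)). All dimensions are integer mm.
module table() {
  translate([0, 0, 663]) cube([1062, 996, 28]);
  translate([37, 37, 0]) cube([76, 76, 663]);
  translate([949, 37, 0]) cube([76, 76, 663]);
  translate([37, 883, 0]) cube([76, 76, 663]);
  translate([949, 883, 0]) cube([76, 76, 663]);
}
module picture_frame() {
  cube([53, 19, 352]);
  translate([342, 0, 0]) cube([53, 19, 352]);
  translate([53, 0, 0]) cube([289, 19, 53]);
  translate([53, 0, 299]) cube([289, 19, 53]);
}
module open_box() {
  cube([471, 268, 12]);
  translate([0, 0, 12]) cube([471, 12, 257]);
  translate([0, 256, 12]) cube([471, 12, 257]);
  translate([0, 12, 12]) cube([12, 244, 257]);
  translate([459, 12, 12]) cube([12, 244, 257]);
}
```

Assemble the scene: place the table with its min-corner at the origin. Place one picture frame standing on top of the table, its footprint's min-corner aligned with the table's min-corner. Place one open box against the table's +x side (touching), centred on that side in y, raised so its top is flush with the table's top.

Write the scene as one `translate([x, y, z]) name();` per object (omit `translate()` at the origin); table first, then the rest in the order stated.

table();
translate([0, 0, 691]) picture_frame();
translate([1062, 364, 422]) open_box();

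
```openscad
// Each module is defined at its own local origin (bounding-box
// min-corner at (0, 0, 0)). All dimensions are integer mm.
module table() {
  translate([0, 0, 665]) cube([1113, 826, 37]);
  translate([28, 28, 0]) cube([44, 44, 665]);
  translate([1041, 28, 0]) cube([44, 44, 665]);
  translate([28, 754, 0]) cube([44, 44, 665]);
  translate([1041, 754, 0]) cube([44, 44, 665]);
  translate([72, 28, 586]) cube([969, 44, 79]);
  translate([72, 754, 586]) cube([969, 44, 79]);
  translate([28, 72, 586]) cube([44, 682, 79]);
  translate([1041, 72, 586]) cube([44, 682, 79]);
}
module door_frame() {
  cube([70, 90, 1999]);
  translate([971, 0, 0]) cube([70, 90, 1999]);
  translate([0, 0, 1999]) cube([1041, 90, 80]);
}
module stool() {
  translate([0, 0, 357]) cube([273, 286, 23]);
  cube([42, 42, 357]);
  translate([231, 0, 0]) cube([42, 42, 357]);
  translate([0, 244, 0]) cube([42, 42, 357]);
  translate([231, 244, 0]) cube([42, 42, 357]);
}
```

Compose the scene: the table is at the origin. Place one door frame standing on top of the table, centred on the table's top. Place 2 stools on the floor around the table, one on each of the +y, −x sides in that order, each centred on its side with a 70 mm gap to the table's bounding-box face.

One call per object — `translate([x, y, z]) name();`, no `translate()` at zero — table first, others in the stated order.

table();
translate([36, 368, 702]) door_frame();
translate([420, 896, 0]) stool();
translate([-343, 270, 0]) stool();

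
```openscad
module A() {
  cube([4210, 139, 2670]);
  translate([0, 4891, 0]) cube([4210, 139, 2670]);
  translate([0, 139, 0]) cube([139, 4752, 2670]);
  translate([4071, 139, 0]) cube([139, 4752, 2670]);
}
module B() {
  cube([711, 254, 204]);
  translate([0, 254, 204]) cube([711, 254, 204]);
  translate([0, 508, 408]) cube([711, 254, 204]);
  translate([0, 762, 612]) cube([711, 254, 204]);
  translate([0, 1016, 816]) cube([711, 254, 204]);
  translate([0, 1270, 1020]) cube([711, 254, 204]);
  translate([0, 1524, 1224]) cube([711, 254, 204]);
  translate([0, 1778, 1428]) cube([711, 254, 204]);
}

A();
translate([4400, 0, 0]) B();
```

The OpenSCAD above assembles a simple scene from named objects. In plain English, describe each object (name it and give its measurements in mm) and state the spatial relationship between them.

A is the wall frame of a small rectangular building: four walls, each 2670 mm tall and 139 mm thick, enclosing a footprint 4210 mm (x) by 5030 mm (y) outside-to-outside, with no floor or roof. The front and back walls (the −y and +y sides) span the full width; the two side walls fit between them.

B is a straight staircase of 8 solid steps. Each step is 711 mm wide (x), 254 mm deep (y, the going) and 204 mm tall (the rise). The first step rests on the floor; each subsequent step sits one going further in +y and one rise higher in +z, directly behind and above the previous step with no overlap.

The staircase is on the floor beside the house frame on its +x side.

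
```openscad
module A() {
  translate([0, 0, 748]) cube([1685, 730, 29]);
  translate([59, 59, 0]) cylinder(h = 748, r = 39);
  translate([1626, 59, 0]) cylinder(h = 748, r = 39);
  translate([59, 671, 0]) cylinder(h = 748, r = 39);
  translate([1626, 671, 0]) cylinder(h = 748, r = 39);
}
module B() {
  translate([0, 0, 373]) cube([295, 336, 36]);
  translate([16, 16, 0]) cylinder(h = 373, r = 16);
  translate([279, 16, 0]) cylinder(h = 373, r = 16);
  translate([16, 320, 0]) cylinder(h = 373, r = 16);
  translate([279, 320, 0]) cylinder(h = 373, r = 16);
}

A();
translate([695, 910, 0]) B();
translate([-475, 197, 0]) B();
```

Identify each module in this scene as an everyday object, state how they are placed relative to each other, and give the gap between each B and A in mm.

A is a table. B is a stool. Two stools sit around the table at the +y, −x sides. The gap between each stool and the table is 180 mm.

Each stool's nearest face is 180 mm from the table's bounding box.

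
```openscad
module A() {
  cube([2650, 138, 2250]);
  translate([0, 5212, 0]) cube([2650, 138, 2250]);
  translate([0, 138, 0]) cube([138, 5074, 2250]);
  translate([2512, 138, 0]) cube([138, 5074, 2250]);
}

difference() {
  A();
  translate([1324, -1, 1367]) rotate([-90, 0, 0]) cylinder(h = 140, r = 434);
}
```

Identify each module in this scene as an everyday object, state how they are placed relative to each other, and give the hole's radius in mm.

A is a house frame. The house frame has a circular hole through its front wall. The hole's radius is 434 mm.

The subtracted cylinder has r = 434 mm.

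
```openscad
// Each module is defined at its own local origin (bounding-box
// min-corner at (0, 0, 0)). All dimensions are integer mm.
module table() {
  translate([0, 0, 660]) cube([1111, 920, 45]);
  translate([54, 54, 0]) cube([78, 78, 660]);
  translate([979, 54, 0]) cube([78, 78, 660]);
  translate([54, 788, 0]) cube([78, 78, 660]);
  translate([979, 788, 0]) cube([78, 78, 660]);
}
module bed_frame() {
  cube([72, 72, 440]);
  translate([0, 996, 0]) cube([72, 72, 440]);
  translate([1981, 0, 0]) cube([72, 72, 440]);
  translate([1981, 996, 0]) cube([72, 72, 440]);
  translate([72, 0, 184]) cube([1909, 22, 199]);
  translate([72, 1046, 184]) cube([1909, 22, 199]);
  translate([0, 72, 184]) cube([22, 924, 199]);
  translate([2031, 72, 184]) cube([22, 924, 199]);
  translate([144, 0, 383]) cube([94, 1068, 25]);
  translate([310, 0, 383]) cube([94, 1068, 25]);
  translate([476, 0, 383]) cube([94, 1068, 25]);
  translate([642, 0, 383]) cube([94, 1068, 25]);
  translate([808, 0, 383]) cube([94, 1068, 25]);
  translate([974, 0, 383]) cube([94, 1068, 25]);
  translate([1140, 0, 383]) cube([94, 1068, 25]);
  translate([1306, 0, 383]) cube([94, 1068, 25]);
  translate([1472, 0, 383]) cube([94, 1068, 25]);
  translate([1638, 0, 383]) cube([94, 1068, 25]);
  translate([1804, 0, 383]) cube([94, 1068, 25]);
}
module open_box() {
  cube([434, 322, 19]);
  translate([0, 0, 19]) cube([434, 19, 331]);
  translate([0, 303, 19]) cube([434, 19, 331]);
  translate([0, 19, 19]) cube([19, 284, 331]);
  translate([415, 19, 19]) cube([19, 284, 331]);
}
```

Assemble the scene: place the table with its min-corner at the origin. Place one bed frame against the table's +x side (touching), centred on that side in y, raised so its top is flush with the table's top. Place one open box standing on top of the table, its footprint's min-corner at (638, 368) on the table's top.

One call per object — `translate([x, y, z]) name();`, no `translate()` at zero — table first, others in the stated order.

table();
translate([1111, -74, 265]) bed_frame();
translate([638, 368, 705]) open_box();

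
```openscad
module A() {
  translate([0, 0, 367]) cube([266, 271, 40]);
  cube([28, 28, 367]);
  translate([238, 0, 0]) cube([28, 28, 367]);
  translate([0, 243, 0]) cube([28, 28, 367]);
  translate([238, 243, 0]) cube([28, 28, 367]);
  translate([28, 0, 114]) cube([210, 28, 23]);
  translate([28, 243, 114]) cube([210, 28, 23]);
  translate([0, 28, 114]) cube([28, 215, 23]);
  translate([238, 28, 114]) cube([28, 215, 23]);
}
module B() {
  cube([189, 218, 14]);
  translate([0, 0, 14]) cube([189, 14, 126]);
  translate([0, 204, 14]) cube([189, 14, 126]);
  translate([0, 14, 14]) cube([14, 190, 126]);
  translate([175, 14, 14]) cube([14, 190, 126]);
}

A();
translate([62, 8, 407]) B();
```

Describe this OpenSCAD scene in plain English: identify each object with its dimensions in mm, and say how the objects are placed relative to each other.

A is a simple wooden stool: a rectangular seat 266 mm (x) by 271 mm (y), 40 mm thick, top face at z = 407 mm, on four square legs, each 28×28 mm in cross-section. The legs rest on z = 0, each flush with a corner of the seat. Four stretchers, 28 mm wide and 23 mm tall, connect adjacent legs with their undersides at z = 114 mm, each running between the inner faces of the legs it joins and aligned with the legs' outer faces on the other axis.

B is an open storage box with external size 189×218×140 mm and wall thickness 14 mm (the base is also 14 mm thick). The base covers the whole footprint; the four walls stand on the base, with the y-facing walls full-width and the x-facing walls fitting between their inner faces.

The open box is on top of the stool.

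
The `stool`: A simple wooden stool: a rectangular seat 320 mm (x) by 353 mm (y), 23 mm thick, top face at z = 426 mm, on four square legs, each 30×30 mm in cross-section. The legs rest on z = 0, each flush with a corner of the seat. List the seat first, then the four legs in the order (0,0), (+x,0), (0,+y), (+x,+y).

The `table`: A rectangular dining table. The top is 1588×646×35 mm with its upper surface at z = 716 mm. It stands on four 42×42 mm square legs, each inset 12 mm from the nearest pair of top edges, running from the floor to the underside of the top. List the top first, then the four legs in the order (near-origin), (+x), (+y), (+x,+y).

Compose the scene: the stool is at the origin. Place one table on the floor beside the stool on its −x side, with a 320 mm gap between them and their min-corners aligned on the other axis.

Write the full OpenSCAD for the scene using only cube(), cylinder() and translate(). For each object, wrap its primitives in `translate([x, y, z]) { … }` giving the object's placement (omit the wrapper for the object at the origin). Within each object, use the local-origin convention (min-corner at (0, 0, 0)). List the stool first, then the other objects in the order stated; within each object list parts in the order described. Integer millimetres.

translate([0, 0, 403]) cube([320, 353, 23]);
cube([30, 30, 403]);
translate([290, 0, 0]) cube([30, 30, 403]);
translate([0, 323, 0]) cube([30, 30, 403]);
translate([290, 323, 0]) cube([30, 30, 403]);
translate([-1908, 0, 0]) {
  translate([0, 0, 681]) cube([1588, 646, 35]);
  translate([12, 12, 0]) cube([42, 42, 681]);
  translate([1534, 12, 0]) cube([42, 42, 681]);
  translate([12, 592, 0]) cube([42, 42, 681]);
  translate([1534, 592, 0]) cube([42, 42, 681]);
}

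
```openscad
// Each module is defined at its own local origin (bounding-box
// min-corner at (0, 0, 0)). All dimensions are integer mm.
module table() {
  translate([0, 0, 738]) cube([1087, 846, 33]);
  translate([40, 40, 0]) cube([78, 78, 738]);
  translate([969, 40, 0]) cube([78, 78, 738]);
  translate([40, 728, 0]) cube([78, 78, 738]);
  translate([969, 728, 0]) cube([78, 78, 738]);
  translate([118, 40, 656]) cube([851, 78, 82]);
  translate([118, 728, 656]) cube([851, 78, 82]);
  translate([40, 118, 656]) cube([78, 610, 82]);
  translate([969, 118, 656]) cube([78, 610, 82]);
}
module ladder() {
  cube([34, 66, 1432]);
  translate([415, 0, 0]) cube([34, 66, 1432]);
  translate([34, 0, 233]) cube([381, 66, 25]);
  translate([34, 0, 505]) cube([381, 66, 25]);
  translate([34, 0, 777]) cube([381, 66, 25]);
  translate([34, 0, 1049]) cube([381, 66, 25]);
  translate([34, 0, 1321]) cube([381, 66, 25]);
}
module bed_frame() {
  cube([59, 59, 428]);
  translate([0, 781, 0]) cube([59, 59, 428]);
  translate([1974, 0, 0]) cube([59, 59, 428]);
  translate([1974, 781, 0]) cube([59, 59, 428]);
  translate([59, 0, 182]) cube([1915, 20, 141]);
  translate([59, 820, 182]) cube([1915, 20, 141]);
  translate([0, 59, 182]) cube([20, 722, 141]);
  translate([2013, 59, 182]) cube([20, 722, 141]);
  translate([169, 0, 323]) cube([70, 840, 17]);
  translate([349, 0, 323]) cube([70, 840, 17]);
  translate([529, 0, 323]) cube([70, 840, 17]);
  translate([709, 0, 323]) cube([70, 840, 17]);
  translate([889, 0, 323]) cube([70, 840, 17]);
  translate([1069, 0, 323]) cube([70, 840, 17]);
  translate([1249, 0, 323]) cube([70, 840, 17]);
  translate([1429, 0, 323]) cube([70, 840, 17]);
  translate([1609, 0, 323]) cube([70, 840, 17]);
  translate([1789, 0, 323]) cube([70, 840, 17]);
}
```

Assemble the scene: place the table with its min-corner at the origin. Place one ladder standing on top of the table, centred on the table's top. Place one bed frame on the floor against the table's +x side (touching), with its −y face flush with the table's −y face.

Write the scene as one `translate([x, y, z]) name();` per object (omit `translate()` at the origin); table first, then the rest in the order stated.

table();
translate([319, 390, 771]) ladder();
translate([1087, 0, 0]) bed_frame();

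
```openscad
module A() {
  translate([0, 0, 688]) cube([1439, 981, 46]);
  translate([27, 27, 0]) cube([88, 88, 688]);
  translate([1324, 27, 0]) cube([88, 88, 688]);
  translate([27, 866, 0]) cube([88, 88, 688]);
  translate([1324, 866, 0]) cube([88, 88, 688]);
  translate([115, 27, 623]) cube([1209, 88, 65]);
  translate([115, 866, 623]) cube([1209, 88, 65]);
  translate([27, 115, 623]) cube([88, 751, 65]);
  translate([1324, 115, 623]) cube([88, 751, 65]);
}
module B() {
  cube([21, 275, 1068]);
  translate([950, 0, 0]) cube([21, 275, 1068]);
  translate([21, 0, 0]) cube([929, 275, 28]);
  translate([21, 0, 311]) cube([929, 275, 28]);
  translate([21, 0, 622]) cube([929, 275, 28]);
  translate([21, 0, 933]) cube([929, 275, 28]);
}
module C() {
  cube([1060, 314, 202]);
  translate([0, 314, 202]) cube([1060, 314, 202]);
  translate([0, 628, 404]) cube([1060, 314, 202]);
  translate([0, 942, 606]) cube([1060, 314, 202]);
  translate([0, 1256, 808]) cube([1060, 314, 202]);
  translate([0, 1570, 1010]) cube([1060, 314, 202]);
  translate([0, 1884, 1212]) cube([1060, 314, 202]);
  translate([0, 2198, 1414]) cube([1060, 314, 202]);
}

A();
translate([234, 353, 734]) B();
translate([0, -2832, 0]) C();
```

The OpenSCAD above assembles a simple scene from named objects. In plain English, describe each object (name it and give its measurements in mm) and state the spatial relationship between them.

A is a rectangular dining table. The top is 1439×981×46 mm with its upper surface at z = 734 mm. It stands on four 88×88 mm square legs, each inset 27 mm from the nearest pair of top edges, running from the floor to the underside of the top. Four apron rails, 88 mm thick and 65 mm tall, run between adjacent legs with their top edges flush with the underside of the top and their outer faces flush with the legs' outer faces.

B is an open bookshelf. Two side panels, each 21 mm thick, 275 mm deep and 1068 mm tall, stand 971 mm apart (outside-to-outside). Between them sit 4 shelves, each 28 mm thick and 275 mm deep, spanning the full gap between the sides. The bottom shelf rests on the floor (its underside at z = 0) and the clear gap between one shelf's top and the next shelf's underside is 283 mm.

C is a run of 8 identical solid stair steps. Each tread is 1060×314 mm and each step block is 202 mm high. Step 1 rests on the floor; step k is offset from step 1 by (k−1)×314 mm in y and (k−1)×202 mm in z.

The bookshelf is on top of the table, centred. The staircase is on the floor beside the table on its −y side.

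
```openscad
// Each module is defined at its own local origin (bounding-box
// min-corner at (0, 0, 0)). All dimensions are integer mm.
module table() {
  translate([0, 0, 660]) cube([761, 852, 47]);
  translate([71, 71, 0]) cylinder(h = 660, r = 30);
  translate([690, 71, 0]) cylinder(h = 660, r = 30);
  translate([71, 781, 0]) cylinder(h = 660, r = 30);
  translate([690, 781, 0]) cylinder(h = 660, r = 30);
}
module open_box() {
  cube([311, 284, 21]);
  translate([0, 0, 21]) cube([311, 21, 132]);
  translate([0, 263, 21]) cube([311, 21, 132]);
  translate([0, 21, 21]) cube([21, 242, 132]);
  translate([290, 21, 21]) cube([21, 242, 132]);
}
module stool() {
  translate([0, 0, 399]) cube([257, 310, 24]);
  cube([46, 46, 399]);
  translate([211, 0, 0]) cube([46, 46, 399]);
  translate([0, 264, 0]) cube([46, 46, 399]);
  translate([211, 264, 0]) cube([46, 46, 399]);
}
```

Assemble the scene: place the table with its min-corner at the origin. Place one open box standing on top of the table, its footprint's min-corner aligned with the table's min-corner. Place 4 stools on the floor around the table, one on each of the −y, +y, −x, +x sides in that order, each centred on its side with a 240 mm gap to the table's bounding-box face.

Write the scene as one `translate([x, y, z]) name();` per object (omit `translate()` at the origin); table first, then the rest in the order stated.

table();
translate([0, 0, 707]) open_box();
translate([252, -550, 0]) stool();
translate([252, 1092, 0]) stool();
translate([-497, 271, 0]) stool();
translate([1001, 271, 0]) stool();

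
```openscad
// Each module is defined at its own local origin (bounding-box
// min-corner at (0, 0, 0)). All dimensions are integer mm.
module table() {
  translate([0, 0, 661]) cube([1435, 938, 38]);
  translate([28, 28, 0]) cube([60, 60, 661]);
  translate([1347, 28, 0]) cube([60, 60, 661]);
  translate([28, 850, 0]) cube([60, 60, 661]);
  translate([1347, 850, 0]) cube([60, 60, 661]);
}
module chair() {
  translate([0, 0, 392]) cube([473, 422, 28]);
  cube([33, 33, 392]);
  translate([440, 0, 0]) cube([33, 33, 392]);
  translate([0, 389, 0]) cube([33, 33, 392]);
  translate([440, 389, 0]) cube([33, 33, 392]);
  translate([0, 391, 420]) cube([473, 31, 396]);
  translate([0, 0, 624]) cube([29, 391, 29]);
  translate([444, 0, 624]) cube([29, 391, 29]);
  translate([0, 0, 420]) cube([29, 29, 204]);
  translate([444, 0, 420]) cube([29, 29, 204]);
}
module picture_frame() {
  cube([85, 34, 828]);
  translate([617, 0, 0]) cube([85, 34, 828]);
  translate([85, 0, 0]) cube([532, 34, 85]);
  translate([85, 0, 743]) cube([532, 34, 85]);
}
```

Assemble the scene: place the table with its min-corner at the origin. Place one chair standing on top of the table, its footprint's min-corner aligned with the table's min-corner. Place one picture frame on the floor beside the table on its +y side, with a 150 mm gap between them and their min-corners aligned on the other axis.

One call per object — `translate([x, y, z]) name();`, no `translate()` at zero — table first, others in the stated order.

table();
translate([0, 0, 699]) chair();
translate([0, 1088, 0]) picture_frame();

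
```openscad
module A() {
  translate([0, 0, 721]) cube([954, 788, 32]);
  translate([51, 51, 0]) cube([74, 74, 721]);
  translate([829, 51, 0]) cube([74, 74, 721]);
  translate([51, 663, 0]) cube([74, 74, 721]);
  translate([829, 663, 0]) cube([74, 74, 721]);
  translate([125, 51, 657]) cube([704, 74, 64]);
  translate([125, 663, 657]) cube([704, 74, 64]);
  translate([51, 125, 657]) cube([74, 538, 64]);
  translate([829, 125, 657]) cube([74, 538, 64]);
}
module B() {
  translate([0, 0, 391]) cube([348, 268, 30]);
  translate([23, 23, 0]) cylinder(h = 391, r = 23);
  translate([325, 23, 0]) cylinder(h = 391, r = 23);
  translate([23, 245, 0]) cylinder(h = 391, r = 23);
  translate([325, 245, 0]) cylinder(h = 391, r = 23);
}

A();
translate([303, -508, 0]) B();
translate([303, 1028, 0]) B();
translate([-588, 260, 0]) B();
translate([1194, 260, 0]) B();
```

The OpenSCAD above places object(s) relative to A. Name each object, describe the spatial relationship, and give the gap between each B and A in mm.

Each stool's nearest face is 240 mm from the table's bounding box.

A is a table. B is a stool. Four stools sit around the table at the −y, +y, −x, +x sides. The gap between each stool and the table is 240 mm.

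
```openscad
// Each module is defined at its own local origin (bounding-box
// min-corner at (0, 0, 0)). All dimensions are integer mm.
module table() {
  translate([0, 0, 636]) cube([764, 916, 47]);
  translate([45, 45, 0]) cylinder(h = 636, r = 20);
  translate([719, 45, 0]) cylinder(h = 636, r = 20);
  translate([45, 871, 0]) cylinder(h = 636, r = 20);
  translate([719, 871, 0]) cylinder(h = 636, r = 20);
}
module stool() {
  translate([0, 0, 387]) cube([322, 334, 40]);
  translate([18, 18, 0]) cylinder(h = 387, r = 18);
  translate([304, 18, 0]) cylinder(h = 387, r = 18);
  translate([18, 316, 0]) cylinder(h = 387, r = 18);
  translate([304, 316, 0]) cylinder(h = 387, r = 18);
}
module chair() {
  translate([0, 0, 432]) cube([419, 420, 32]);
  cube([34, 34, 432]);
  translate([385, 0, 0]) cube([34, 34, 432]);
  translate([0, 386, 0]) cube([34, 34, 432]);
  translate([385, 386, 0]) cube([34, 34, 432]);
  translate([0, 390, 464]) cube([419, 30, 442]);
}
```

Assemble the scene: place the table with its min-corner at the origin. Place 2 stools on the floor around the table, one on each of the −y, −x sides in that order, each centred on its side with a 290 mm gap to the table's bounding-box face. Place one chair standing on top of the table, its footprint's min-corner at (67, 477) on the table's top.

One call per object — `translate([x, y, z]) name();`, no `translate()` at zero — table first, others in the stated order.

table();
translate([221, -624, 0]) stool();
translate([-612, 291, 0]) stool();
translate([67, 477, 683]) chair();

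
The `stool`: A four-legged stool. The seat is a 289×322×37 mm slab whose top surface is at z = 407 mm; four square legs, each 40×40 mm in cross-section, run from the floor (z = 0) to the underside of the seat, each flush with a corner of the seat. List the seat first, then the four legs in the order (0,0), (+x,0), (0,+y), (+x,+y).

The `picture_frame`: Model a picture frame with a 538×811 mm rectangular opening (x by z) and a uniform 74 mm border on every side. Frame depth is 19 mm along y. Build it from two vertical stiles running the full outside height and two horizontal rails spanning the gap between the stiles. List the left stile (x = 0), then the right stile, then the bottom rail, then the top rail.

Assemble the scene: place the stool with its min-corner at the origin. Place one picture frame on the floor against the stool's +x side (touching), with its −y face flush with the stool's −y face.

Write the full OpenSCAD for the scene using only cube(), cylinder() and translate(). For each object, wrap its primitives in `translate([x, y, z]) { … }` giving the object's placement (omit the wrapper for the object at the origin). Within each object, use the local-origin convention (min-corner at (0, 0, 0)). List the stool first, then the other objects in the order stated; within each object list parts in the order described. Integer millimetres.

translate([0, 0, 370]) cube([289, 322, 37]);
cube([40, 40, 370]);
translate([249, 0, 0]) cube([40, 40, 370]);
translate([0, 282, 0]) cube([40, 40, 370]);
translate([249, 282, 0]) cube([40, 40, 370]);
translate([289, 0, 0]) {
  cube([74, 19, 959]);
  translate([612, 0, 0]) cube([74, 19, 959]);
  translate([74, 0, 0]) cube([538, 19, 74]);
  translate([74, 0, 885]) cube([538, 19, 74]);
}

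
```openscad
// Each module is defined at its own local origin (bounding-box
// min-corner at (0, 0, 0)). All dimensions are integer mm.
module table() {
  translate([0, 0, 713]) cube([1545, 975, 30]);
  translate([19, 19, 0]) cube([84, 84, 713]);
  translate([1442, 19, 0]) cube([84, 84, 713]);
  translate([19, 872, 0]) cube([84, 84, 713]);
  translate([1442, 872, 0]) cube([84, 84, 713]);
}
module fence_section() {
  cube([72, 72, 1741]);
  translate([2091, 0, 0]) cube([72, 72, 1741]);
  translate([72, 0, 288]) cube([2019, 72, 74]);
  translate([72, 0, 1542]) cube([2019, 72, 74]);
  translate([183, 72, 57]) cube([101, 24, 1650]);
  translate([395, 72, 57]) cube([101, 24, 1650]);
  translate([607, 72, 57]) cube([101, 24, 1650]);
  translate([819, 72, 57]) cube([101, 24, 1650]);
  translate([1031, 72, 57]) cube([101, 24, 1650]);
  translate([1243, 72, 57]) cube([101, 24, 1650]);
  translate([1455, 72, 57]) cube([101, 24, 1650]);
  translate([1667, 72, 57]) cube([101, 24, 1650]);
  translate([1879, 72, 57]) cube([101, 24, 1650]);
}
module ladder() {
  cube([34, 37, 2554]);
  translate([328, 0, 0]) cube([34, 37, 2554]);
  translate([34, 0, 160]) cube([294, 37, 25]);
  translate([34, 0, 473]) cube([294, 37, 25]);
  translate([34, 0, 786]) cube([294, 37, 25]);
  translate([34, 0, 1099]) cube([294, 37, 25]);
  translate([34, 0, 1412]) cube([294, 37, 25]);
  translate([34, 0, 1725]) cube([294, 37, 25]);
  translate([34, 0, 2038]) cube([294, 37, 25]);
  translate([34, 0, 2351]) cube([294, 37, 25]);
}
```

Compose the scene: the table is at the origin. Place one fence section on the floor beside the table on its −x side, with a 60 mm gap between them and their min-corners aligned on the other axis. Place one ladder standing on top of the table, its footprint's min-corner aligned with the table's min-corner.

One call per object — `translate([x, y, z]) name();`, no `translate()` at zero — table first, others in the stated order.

table();
translate([-2223, 0, 0]) fence_section();
translate([0, 0, 743]) ladder();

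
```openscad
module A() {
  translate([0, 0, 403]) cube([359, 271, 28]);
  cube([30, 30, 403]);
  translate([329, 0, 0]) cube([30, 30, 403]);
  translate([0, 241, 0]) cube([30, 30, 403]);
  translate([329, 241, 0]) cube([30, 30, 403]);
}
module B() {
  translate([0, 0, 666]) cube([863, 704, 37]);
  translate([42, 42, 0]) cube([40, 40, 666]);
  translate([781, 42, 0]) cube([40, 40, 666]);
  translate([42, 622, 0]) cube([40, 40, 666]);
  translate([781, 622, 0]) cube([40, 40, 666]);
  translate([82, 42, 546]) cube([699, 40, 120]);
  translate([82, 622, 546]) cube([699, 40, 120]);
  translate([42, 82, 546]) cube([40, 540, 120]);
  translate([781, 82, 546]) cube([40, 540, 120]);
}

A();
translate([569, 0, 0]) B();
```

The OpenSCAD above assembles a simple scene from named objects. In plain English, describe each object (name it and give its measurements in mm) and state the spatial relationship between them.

A is a four-legged stool. The seat is a 359×271×28 mm slab whose top surface is at z = 431 mm; four square legs, each 30×30 mm in cross-section, run from the floor (z = 0) to the underside of the seat, each flush with a corner of the seat.

B is a rectangular dining table. The top is 863×704×37 mm with its upper surface at z = 703 mm. It stands on four 40×40 mm square legs, each inset 42 mm from the nearest pair of top edges, running from the floor to the underside of the top. Four apron rails, 40 mm thick and 120 mm tall, run between adjacent legs with their top edges flush with the underside of the top and their outer faces flush with the legs' outer faces.

The table is on the floor beside the stool on its +x side.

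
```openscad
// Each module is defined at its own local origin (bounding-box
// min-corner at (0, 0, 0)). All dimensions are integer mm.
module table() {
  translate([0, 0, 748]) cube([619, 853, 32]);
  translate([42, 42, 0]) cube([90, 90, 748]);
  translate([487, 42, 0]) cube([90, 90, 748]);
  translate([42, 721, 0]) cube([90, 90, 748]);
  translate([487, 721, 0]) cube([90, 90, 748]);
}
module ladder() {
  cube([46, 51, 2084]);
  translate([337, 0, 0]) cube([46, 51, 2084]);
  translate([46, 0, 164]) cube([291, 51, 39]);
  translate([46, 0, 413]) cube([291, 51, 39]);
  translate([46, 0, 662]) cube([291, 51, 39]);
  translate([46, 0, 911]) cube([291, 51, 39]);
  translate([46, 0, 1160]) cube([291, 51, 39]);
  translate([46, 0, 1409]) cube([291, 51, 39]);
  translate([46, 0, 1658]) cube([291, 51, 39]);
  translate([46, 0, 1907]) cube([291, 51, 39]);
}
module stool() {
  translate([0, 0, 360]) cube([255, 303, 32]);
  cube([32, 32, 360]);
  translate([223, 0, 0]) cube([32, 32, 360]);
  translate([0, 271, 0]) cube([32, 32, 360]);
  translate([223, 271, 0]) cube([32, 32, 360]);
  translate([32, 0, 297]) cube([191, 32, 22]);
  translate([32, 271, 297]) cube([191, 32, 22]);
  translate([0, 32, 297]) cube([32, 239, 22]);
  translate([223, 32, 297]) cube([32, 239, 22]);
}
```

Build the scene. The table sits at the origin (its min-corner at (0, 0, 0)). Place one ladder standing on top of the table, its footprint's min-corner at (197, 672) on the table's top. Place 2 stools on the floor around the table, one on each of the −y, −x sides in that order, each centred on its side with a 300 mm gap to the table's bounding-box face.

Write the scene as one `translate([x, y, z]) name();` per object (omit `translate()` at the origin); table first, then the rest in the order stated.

table();
translate([197, 672, 780]) ladder();
translate([182, -603, 0]) stool();
translate([-555, 275, 0]) stool();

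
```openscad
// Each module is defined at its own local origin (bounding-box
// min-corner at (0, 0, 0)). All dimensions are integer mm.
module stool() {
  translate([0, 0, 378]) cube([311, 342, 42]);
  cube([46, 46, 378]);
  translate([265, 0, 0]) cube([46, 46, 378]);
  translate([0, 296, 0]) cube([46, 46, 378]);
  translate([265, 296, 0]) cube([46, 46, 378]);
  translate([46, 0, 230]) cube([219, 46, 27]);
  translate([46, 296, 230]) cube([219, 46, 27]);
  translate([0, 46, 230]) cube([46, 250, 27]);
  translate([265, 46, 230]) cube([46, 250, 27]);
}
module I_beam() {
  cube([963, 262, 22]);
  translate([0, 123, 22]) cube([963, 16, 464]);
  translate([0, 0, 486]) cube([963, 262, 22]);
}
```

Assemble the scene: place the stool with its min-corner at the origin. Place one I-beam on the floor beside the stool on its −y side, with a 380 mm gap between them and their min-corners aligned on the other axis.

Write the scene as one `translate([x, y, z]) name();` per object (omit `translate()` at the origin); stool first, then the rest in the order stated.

stool();
translate([0, -642, 0]) I_beam();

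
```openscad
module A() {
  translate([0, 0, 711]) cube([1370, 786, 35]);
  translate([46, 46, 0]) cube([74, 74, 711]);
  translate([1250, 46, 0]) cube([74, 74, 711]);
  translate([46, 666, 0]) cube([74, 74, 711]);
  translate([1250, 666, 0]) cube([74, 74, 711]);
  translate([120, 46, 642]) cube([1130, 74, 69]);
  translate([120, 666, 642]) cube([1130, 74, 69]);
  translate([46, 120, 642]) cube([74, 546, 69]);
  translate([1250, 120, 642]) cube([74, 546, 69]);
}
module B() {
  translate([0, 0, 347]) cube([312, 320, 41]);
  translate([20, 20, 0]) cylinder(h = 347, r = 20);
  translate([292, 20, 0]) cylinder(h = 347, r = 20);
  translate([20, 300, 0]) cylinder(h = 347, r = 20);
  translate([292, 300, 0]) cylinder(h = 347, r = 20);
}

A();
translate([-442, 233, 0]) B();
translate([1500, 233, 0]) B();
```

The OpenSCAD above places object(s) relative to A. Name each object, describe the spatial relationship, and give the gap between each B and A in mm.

A is a table. B is a stool. Two stools sit around the table at the −x, +x sides. The gap between each stool and the table is 130 mm.

Each stool's nearest face is 130 mm from the table's bounding box.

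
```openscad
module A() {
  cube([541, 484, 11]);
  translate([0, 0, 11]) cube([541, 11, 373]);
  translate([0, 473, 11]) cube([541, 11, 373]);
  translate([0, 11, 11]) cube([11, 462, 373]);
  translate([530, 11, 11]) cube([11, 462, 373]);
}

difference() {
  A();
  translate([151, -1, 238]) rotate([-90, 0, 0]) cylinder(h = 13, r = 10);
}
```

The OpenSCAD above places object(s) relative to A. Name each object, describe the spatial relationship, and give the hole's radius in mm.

The subtracted cylinder has r = 10 mm.

A is an open box. The open box has a circular hole through its front wall. The hole's radius is 10 mm.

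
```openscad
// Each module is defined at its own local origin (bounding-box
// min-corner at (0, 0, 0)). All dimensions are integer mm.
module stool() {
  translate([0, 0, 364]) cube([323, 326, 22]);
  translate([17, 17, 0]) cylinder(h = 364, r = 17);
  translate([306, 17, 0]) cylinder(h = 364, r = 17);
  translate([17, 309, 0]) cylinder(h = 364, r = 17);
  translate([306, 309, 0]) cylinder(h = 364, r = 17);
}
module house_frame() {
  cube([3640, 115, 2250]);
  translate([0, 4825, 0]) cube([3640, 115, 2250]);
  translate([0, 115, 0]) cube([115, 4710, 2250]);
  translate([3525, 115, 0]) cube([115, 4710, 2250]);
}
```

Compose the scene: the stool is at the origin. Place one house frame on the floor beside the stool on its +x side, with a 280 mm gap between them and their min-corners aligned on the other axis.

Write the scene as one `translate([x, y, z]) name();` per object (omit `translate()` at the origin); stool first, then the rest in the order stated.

stool();
translate([603, 0, 0]) house_frame();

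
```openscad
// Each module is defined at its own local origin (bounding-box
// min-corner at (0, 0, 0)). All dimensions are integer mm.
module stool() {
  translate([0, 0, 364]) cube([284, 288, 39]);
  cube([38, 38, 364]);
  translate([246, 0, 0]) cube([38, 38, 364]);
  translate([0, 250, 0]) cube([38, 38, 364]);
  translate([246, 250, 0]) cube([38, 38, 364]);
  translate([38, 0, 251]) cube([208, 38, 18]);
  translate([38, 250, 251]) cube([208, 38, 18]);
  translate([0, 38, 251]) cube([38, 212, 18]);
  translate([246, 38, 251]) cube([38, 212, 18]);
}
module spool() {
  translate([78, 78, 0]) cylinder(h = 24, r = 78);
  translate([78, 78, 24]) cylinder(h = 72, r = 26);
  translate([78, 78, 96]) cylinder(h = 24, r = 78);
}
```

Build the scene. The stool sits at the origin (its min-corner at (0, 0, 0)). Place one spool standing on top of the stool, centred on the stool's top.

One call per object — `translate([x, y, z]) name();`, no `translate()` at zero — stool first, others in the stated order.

stool();
translate([64, 66, 403]) spool();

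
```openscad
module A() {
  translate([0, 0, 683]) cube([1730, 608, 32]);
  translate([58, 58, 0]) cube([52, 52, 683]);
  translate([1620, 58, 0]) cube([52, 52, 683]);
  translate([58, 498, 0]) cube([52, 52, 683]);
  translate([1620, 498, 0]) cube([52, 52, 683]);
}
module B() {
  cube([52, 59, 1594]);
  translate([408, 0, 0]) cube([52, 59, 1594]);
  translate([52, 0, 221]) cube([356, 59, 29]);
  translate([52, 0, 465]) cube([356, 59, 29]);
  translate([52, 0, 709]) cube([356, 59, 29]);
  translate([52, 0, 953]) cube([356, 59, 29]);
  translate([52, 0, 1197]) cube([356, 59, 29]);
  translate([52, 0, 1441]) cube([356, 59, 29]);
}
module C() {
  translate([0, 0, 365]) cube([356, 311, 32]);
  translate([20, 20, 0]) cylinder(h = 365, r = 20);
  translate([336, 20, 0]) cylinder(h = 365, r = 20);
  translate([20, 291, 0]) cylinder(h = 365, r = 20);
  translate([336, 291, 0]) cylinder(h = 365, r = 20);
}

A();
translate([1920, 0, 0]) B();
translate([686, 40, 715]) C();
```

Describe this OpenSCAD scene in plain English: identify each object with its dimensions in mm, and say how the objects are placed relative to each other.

A is a table: top 1730 mm (x) × 608 mm (y), 32 mm thick, upper face at z = 715 mm, on four 52×52 mm square legs, each inset 58 mm from the nearest pair of top edges, running from z = 0 to the bottom of the top.

B is a straight ladder. Two 52×59 mm vertical rails, 1594 mm tall, stand 460 mm apart (outside-to-outside) with their front faces coplanar on the −y side. 6 rungs, each 59 mm deep and 29 mm tall, span between the inner faces of the rails, front faces flush with the rails. The lowest rung's underside is at z = 221 mm and rungs are spaced 244 mm apart (underside to underside).

C is a four-legged stool. The seat is 356×311 mm, 32 mm thick, top at z = 397 mm. It stands on four round legs, each 40 mm in diameter, from z = 0 to the seat underside, each leg's axis is inset half a diameter from the nearest pair of seat edges (so the leg's bounding box is flush with the corner).

The ladder is on the floor beside the table on its +x side. The stool is on top of the table.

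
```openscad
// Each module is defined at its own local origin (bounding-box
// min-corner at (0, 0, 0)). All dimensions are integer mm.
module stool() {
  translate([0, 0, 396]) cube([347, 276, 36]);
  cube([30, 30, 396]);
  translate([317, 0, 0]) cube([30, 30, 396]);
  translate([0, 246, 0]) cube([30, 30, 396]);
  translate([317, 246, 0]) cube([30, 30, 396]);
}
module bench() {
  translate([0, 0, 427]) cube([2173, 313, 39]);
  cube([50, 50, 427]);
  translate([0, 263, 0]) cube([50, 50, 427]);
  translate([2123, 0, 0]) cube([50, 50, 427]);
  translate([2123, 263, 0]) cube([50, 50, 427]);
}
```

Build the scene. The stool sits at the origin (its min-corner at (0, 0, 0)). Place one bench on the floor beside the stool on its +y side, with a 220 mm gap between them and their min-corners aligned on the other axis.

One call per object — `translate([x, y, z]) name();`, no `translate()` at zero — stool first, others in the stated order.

stool();
translate([0, 496, 0]) bench();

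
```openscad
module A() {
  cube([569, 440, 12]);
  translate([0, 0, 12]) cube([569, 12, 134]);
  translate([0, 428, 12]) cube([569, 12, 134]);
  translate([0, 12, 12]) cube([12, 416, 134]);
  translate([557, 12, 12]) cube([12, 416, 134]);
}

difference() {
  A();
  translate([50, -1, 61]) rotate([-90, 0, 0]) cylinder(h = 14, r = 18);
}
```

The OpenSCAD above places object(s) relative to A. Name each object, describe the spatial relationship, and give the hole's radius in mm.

A is an open box. The open box has a circular hole through its front wall. The hole's radius is 18 mm.

The subtracted cylinder has r = 18 mm.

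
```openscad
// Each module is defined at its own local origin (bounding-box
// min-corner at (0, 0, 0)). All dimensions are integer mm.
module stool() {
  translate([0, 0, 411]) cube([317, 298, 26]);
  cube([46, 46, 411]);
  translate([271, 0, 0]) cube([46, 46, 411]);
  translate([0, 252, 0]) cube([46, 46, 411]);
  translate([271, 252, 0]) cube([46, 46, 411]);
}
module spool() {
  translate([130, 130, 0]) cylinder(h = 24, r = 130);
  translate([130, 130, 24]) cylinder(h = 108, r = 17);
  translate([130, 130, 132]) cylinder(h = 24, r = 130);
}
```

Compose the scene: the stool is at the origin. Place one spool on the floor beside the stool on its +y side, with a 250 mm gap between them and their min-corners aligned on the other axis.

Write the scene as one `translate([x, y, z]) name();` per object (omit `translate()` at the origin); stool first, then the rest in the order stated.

stool();
translate([0, 548, 0]) spool();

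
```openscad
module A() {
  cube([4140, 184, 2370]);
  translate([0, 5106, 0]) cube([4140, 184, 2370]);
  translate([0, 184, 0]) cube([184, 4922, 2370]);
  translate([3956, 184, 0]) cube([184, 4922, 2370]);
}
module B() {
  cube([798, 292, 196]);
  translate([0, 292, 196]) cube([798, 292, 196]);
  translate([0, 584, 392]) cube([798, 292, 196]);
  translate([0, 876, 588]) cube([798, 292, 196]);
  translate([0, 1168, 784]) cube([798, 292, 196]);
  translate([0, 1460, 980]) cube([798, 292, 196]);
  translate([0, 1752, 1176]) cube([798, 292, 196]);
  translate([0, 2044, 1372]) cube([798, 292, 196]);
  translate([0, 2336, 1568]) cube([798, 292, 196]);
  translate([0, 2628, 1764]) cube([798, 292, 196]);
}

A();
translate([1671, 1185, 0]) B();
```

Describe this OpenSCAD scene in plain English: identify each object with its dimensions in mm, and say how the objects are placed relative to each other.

A is the wall frame of a small rectangular building: four walls, each 2370 mm tall and 184 mm thick, enclosing a footprint 4140 mm (x) by 5290 mm (y) outside-to-outside, with no floor or roof. The front and back walls (the −y and +y sides) span the full width; the two side walls fit between them.

B is a run of 10 identical solid stair steps. Each tread is 798×292 mm and each step block is 196 mm high. Step 1 rests on the floor; step k is offset from step 1 by (k−1)×292 mm in y and (k−1)×196 mm in z.

The staircase sits inside the house frame, centred.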